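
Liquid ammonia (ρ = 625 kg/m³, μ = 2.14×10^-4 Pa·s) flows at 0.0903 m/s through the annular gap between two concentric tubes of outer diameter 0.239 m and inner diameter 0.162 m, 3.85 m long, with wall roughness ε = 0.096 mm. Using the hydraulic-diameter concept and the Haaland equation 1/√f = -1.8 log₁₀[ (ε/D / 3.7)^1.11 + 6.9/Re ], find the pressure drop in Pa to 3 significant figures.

ΔP ≈ 3.57 Pa

Hydraulic diameter D_h = 4A/P = D_o - D_i = 0.239 - 0.162 = 0.077 m.
Re = ρVD_h/μ = 625·0.0903·0.077/0.000214 = 2.031e+04.
ε/D_h = 9.6e-05/0.077 = 0.00125; Haaland gives 1/√f = -1.8 log₁₀[0.00014+0.00034] = 5.974, so f = 0.02802.
ΔP = f(L/D_h)(ρV²/2) = 0.02802·3.85/0.077·2.548 = 3.57 Pa.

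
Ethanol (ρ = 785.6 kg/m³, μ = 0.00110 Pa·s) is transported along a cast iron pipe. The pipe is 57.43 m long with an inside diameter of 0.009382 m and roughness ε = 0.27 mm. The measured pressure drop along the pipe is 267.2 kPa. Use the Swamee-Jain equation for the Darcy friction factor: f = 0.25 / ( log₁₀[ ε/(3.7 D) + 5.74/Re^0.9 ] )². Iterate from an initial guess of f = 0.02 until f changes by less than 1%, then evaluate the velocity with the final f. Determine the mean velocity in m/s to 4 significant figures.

Rearranging Darcy-Weisbach: V = √(2·ΔP·D/(f·L·ρ)). With ε/D = 0.00027/0.009382 = 0.0288, iterate starting from f = 0.02:
  f = 0.02 → V = √(2·2.672e+05·0.009382/(0.02·57.43·785.6)) = 2.357 m/s; Re = ρVD/μ = 1.579e+04; f → 0.05898
  f = 0.05898 → V = 1.373 m/s; Re = 9197; f → 0.06067
  f = 0.06067 → V = 1.353 m/s; Re = 9069; f → 0.06072
Converged (Δf/f < 1%). With the final f = 0.06072: V = √(2·2.672e+05·0.009382/(0.06072·57.43·785.6)) = 1.353 m/s.

V ≈ 1.353 m/s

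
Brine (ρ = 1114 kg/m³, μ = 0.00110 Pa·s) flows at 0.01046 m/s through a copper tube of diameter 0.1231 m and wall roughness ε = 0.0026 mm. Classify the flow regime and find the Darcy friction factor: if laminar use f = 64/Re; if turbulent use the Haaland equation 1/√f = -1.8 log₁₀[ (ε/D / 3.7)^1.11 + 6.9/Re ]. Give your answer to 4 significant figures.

f ≈ 0.04908

Re = ρVD/μ = 1114·0.01046·0.1231/0.0011 = 1304.
Re < 2300 → laminar, so f = 64/Re = 0.04908 (roughness is irrelevant in laminar flow).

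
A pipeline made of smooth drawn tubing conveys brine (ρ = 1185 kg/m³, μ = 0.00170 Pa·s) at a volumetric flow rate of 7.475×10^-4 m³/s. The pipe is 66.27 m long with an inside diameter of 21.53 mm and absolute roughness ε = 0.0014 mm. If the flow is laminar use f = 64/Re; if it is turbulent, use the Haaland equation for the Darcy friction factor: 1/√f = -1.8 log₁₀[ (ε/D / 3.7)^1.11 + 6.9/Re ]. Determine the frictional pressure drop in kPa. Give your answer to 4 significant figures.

ΔP ≈ 179.1 kPa

Cross-sectional area A = πD²/4 = π(0.02153)²/4 = 0.0003641 m²; mean velocity V = Q/A = 0.0007475/0.0003641 = 2.053 m/s.
Reynolds number Re = ρVD/μ = 1185 · 2.053 · 0.02153 / 0.0017 = 3.081e+04.
Re > 4000 → turbulent. Relative roughness ε/D = 1.4e-06/0.02153 = 6.5e-05. Haaland: 1/√f = -1.8 log₁₀[(6.5e-05/3.7)^1.11 + 6.9/3.081e+04] = -1.8 log₁₀[5.27e-06 + 0.000224] = 6.552, so f = 0.0233.
Darcy-Weisbach: ΔP = f(L/D)(ρV²/2) = 0.0233·(66.27/0.02153)·(1185·2.053²/2) = 0.0233·3078·2498 = 1.791e+05 Pa.
ΔP = 1.791e+05 Pa = 179.1 kPa.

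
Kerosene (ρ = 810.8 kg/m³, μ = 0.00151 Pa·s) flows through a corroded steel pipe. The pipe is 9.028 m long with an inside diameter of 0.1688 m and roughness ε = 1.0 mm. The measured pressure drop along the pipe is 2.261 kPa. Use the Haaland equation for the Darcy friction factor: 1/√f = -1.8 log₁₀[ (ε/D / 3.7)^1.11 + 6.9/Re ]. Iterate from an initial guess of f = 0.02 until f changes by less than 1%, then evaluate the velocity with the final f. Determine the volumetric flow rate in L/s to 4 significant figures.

Q ≈ 40.07 L/s

Rearranging Darcy-Weisbach: V = √(2·ΔP·D/(f·L·ρ)). With ε/D = 0.001/0.1688 = 0.00592, iterate starting from f = 0.02:
  f = 0.02 → V = √(2·2261·0.1688/(0.02·9.028·810.8)) = 2.283 m/s; Re = ρVD/μ = 2.07e+05; f → 0.03243
  f = 0.03243 → V = 1.793 m/s; Re = 1.625e+05; f → 0.03253
Converged (Δf/f < 1%). With the final f = 0.03253: V = √(2·2261·0.1688/(0.03253·9.028·810.8)) = 1.79 m/s.
Q = V·A = 1.79·(π/4·0.1688²) = 0.04007 m³/s = 40.07 L/s.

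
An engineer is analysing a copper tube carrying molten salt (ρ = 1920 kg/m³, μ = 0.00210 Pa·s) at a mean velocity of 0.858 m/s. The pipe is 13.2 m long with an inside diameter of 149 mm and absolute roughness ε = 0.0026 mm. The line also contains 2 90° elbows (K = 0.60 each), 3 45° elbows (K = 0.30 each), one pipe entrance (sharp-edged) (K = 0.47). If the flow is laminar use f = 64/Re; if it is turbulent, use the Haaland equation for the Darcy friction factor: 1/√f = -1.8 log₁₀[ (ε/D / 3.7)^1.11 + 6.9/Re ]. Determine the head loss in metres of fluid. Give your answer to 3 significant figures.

Reynolds number Re = ρVD/μ = 1920 · 0.858 · 0.149 / 0.0021 = 1.169e+05.
Re > 4000 → turbulent. Relative roughness ε/D = 2.6e-06/0.149 = 1.74e-05. Haaland: 1/√f = -1.8 log₁₀[(1.74e-05/3.7)^1.11 + 6.9/1.169e+05] = -1.8 log₁₀[1.22e-06 + 5.9e-05] = 7.596, so f = 0.01733.
Total minor-loss coefficient ΣK = 2·0.6 + 3·0.3 + 1·0.47 = 2.57.
ΔP = [f·L/D + ΣK]·(ρV²/2) = [0.01733·13.2/0.149 + 2.57]·(1920·0.858²/2) = [1.535 + 2.57]·706.7 = 2901 Pa.
Head loss h_f = ΔP/(ρg) = 2901/(1920·9.81) = 0.154 m.

h_f ≈ 0.154 m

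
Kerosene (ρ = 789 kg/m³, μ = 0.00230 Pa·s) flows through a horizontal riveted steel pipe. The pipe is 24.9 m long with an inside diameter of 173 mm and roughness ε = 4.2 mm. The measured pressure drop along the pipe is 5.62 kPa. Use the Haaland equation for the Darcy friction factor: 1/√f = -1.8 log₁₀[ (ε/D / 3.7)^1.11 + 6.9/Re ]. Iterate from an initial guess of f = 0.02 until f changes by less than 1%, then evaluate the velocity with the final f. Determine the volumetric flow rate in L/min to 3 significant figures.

Q ≈ 1930 L/min

Rearranging Darcy-Weisbach: V = √(2·ΔP·D/(f·L·ρ)). With ε/D = 0.0042/0.173 = 0.0243, iterate starting from f = 0.02:
  f = 0.02 → V = √(2·5620·0.173/(0.02·24.9·789)) = 2.225 m/s; Re = ρVD/μ = 1.32e+05; f → 0.05283
  f = 0.05283 → V = 1.369 m/s; Re = 8.123e+04; f → 0.05299
Converged (Δf/f < 1%). With the final f = 0.05299: V = √(2·5620·0.173/(0.05299·24.9·789)) = 1.367 m/s.
Q = V·A = 1.367·(π/4·0.173²) = 0.03213 m³/s = 1930 L/min.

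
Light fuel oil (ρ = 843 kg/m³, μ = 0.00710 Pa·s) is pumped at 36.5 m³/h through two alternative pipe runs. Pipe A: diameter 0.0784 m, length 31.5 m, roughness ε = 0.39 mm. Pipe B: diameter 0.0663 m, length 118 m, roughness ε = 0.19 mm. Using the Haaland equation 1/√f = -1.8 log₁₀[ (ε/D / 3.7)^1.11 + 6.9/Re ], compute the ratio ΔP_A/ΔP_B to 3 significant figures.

ΔP_A/ΔP_B ≈ 0.130

Pipe A: V = Q/A = 0.01014/0.004827 = 2.1 m/s; Re = 1.955e+04; ε/D = 0.00497; Haaland → f = 0.03432; ΔP_A = f(L/D)(ρV²/2) = 2.564e+04 Pa.
Pipe B: V = Q/A = 0.01014/0.003452 = 2.937 m/s; Re = 2.312e+04; ε/D = 0.00287; Haaland → f = 0.03039; ΔP_B = f(L/D)(ρV²/2) = 1.967e+05 Pa.
ΔP_A/ΔP_B = 2.564e+04/1.967e+05 = 0.130.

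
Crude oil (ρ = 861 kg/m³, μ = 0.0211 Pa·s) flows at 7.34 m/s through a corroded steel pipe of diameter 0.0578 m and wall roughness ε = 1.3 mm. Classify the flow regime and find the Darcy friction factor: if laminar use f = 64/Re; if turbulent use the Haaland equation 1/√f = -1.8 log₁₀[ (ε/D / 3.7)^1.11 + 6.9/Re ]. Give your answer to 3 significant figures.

f ≈ 0.0530

Re = ρVD/μ = 861·7.34·0.0578/0.0211 = 1.731e+04.
Re > 4000 → turbulent. ε/D = 0.0013/0.0578 = 0.0225; Haaland: 1/√f = -1.8 log₁₀[0.00347 + 0.000399] = 4.343, so f = 0.05302.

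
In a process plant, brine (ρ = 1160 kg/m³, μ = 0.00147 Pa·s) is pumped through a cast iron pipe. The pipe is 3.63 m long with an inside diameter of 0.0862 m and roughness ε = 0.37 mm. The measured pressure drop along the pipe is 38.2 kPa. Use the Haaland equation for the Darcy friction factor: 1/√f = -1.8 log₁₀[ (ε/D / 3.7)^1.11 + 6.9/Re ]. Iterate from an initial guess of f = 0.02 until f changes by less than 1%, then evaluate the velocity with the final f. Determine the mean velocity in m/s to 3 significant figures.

V ≈ 7.31 m/s

Rearranging Darcy-Weisbach: V = √(2·ΔP·D/(f·L·ρ)). With ε/D = 0.00037/0.0862 = 0.00429, iterate starting from f = 0.02:
  f = 0.02 → V = √(2·3.82e+04·0.0862/(0.02·3.63·1160)) = 8.843 m/s; Re = ρVD/μ = 6.015e+05; f → 0.02923
  f = 0.02923 → V = 7.315 m/s; Re = 4.976e+05; f → 0.02926
Converged (Δf/f < 1%). With the final f = 0.02926: V = √(2·3.82e+04·0.0862/(0.02926·3.63·1160)) = 7.311 m/s.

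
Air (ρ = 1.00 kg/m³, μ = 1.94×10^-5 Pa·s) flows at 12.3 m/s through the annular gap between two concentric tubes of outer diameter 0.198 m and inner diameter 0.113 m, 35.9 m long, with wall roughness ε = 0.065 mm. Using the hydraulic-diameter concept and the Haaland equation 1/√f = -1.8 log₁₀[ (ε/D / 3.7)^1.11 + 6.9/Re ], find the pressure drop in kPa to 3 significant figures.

Hydraulic diameter D_h = 4A/P = D_o - D_i = 0.198 - 0.113 = 0.085 m.
Re = ρVD_h/μ = 1·12.3·0.085/1.94e-05 = 5.389e+04.
ε/D_h = 6.5e-05/0.085 = 0.000765; Haaland gives 1/√f = -1.8 log₁₀[8.13e-05+0.000128] = 6.623, so f = 0.0228.
ΔP = f(L/D_h)(ρV²/2) = 0.0228·35.9/0.085·75.65 = 728.5 Pa.
ΔP = 0.728 kPa.

ΔP ≈ 0.728 kPa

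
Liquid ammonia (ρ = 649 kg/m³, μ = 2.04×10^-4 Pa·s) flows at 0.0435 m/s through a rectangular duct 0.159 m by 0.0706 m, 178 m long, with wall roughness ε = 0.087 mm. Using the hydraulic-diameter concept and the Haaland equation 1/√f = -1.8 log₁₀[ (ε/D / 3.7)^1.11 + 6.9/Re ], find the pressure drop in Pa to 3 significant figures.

Hydraulic diameter D_h = 4A/P = 4·(0.159·0.0706)/(2·(0.159+0.0706)) = 0.0449/0.4592 = 0.09778 m.
Re = ρVD_h/μ = 649·0.0435·0.09778/0.000204 = 1.353e+04.
ε/D_h = 8.7e-05/0.09778 = 0.00089; Haaland gives 1/√f = -1.8 log₁₀[9.62e-05+0.00051] = 5.791, so f = 0.02981.
ΔP = f(L/D_h)(ρV²/2) = 0.02981·178/0.09778·0.614 = 33.33 Pa.

ΔP ≈ 33.3 Pa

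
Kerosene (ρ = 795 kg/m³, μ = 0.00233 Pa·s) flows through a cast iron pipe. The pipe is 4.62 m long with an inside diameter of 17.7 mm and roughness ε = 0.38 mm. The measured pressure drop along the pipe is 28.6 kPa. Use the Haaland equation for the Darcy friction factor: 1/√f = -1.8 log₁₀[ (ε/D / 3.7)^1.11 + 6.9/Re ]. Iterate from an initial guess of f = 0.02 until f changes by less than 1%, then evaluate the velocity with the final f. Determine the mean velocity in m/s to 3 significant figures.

Rearranging Darcy-Weisbach: V = √(2·ΔP·D/(f·L·ρ)). With ε/D = 0.00038/0.0177 = 0.0215, iterate starting from f = 0.02:
  f = 0.02 → V = √(2·2.86e+04·0.0177/(0.02·4.62·795)) = 3.712 m/s; Re = ρVD/μ = 2.242e+04; f → 0.05169
  f = 0.05169 → V = 2.309 m/s; Re = 1.395e+04; f → 0.05263
  f = 0.05263 → V = 2.289 m/s; Re = 1.382e+04; f → 0.05265
Converged (Δf/f < 1%). With the final f = 0.05265: V = √(2·2.86e+04·0.0177/(0.05265·4.62·795)) = 2.288 m/s.

V ≈ 2.29 m/s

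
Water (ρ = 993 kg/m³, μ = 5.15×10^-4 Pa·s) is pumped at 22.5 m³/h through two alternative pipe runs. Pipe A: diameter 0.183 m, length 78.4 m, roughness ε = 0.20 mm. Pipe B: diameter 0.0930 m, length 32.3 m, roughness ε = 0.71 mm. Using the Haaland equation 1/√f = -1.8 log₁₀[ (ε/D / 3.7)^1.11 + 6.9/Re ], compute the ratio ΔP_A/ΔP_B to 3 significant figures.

ΔP_A/ΔP_B ≈ 0.0530

Pipe A: V = Q/A = 0.00625/0.0263 = 0.2376 m/s; Re = 8.385e+04; ε/D = 0.00109; Haaland → f = 0.02264; ΔP_A = f(L/D)(ρV²/2) = 271.9 Pa.
Pipe B: V = Q/A = 0.00625/0.006793 = 0.9201 m/s; Re = 1.65e+05; ε/D = 0.00763; Haaland → f = 0.03514; ΔP_B = f(L/D)(ρV²/2) = 5129 Pa.
ΔP_A/ΔP_B = 271.9/5129 = 0.0530.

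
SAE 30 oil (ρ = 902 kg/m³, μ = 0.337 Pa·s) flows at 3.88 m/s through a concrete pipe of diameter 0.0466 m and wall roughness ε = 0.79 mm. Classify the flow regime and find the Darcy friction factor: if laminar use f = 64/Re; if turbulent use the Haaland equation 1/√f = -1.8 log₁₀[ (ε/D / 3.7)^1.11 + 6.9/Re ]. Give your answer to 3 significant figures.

f ≈ 0.132

Re = ρVD/μ = 902·3.88·0.0466/0.337 = 483.9.
Re < 2300 → laminar, so f = 64/Re = 0.1322 (roughness is irrelevant in laminar flow).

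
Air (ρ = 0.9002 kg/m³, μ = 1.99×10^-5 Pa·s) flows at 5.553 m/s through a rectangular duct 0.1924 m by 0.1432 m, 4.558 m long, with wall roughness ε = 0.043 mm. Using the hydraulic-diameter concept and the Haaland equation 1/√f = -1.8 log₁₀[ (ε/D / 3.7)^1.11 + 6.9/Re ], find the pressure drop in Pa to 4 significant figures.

ΔP ≈ 8.609 Pa

Hydraulic diameter D_h = 4A/P = 4·(0.1924·0.1432)/(2·(0.1924+0.1432)) = 0.1102/0.6712 = 0.1642 m.
Re = ρVD_h/μ = 0.9002·5.553·0.1642/1.99e-05 = 4.124e+04.
ε/D_h = 4.3e-05/0.1642 = 0.000262; Haaland gives 1/√f = -1.8 log₁₀[2.47e-05+0.000167] = 6.69, so f = 0.02234.
ΔP = f(L/D_h)(ρV²/2) = 0.02234·4.558/0.1642·13.88 = 8.609 Pa.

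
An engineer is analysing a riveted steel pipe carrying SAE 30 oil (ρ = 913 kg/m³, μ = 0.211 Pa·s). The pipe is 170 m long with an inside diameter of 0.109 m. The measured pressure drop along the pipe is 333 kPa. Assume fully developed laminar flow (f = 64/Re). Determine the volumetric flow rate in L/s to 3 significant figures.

Q ≈ 32.2 L/s

For laminar flow, f = 64/Re with Re = ρVD/μ, so Darcy-Weisbach reduces to ΔP = 32μLV/D². Solving for V: V = ΔP·D²/(32μL) = 3.33e+05·(0.109)²/(32·0.211·170) = 3.447 m/s.
Check: Re = ρVD/μ = 913·3.447·0.109/0.211 = 1626 < 2300, so the laminar assumption holds.
Q = V·A = 3.447·(π/4·0.109²) = 0.03216 m³/s = 32.2 L/s.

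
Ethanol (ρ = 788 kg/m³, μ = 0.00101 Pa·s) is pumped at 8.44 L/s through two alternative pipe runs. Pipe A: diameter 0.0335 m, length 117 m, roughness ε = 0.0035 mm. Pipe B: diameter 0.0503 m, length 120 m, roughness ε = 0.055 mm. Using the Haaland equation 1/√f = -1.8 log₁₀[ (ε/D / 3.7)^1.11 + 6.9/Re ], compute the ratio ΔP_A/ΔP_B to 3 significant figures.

Pipe A: V = Q/A = 0.00844/0.0008814 = 9.576 m/s; Re = 2.503e+05; ε/D = 0.000104; Haaland → f = 0.01567; ΔP_A = f(L/D)(ρV²/2) = 1.977e+06 Pa.
Pipe B: V = Q/A = 0.00844/0.001987 = 4.247 m/s; Re = 1.667e+05; ε/D = 0.00109; Haaland → f = 0.02149; ΔP_B = f(L/D)(ρV²/2) = 3.644e+05 Pa.
ΔP_A/ΔP_B = 1.977e+06/3.644e+05 = 5.43.

ΔP_A/ΔP_B ≈ 5.43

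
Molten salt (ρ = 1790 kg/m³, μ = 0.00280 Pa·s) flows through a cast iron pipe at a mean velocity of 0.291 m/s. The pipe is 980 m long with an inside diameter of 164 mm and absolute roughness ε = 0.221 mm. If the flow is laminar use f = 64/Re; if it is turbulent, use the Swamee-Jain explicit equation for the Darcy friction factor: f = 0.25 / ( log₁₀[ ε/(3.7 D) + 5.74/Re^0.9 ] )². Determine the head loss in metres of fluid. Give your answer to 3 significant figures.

h_f ≈ 0.693 m

Reynolds number Re = ρVD/μ = 1790 · 0.291 · 0.164 / 0.0028 = 3.051e+04.
Re > 4000 → turbulent. Relative roughness ε/D = 0.000221/0.164 = 0.00135. Swamee-Jain: f = 0.25/(log₁₀[0.00135/3.7 + 5.74/3.051e+04^0.9])² = 0.25/(log₁₀[0.000364 + 0.000528])² = 0.25/(-3.049)² = 0.02689.
Darcy-Weisbach: ΔP = f(L/D)(ρV²/2) = 0.02689·(980/0.164)·(1790·0.291²/2) = 0.02689·5976·75.79 = 1.218e+04 Pa.
Head loss h_f = ΔP/(ρg) = 1.218e+04/(1790·9.81) = 0.693 m.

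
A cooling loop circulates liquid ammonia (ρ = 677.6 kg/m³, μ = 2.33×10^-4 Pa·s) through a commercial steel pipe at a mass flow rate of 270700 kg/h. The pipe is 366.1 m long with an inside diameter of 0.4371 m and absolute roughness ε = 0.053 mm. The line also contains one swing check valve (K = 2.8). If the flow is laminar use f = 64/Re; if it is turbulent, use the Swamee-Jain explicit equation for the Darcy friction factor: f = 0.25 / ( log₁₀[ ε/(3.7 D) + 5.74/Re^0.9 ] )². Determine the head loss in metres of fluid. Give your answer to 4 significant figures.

h_f ≈ 0.4020 m

ṁ = 270700 kg/h = 270700/3600 = 75.19 kg/s.
A = πD²/4 = π(0.4371)²/4 = 0.1501 m²; mean velocity V = ṁ/(ρA) = 75.19/(677.6 · 0.1501) = 0.7395 m/s.
Reynolds number Re = ρVD/μ = 677.6 · 0.7395 · 0.4371 / 0.000233 = 9.401e+05.
Re > 4000 → turbulent. Relative roughness ε/D = 5.3e-05/0.4371 = 0.000121. Swamee-Jain: f = 0.25/(log₁₀[0.000121/3.7 + 5.74/9.401e+05^0.9])² = 0.25/(log₁₀[3.28e-05 + 2.42e-05])² = 0.25/(-4.245)² = 0.01388.
Total minor-loss coefficient ΣK = 1·2.8 = 2.8.
ΔP = [f·L/D + ΣK]·(ρV²/2) = [0.01388·366.1/0.4371 + 2.8]·(677.6·0.7395²/2) = [11.62 + 2.8]·185.3 = 2672 Pa.
Head loss h_f = ΔP/(ρg) = 2672/(677.6·9.81) = 0.4020 m.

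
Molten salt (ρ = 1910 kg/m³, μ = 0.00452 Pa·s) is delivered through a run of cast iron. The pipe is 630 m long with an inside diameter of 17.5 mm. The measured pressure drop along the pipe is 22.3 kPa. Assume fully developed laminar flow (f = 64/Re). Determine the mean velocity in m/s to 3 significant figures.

V ≈ 0.0749 m/s

For laminar flow, f = 64/Re with Re = ρVD/μ, so Darcy-Weisbach reduces to ΔP = 32μLV/D². Solving for V: V = ΔP·D²/(32μL) = 2.23e+04·(0.0175)²/(32·0.00452·630) = 0.07495 m/s.
Check: Re = ρVD/μ = 1910·0.07495·0.0175/0.00452 = 554.2 < 2300, so the laminar assumption holds.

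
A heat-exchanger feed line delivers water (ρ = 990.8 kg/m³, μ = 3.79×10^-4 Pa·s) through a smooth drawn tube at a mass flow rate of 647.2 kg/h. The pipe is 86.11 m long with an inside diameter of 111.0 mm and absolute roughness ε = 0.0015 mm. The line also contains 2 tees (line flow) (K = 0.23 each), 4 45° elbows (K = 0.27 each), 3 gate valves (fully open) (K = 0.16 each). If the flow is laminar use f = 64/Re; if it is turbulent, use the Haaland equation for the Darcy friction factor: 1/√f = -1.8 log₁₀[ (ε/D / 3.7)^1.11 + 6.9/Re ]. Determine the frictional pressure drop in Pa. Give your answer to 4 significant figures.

ΔP ≈ 5.323 Pa

ṁ = 647.2 kg/h = 647.2/3600 = 0.1798 kg/s.
A = πD²/4 = π(0.111)²/4 = 0.009677 m²; mean velocity V = ṁ/(ρA) = 0.1798/(990.8 · 0.009677) = 0.01875 m/s.
Reynolds number Re = ρVD/μ = 990.8 · 0.01875 · 0.111 / 0.000379 = 5441.
Re > 4000 → turbulent. Relative roughness ε/D = 1.5e-06/0.111 = 1.35e-05. Haaland: 1/√f = -1.8 log₁₀[(1.35e-05/3.7)^1.11 + 6.9/5441] = -1.8 log₁₀[9.21e-07 + 0.00127] = 5.214, so f = 0.03679.
Total minor-loss coefficient ΣK = 2·0.23 + 4·0.27 + 3·0.16 = 2.02.
ΔP = [f·L/D + ΣK]·(ρV²/2) = [0.03679·86.11/0.111 + 2.02]·(990.8·0.01875²/2) = [28.54 + 2.02]·0.1742 = 5.323 Pa.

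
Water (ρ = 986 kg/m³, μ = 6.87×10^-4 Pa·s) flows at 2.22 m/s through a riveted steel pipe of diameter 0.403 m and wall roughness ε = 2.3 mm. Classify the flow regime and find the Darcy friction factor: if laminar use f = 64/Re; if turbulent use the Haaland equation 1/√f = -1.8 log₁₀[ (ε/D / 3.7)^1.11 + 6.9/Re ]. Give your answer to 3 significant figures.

f ≈ 0.0317

Re = ρVD/μ = 986·2.22·0.403/0.000687 = 1.284e+06.
Re > 4000 → turbulent. ε/D = 0.0023/0.403 = 0.00571; Haaland: 1/√f = -1.8 log₁₀[0.000757 + 5.37e-06] = 5.612, so f = 0.03175.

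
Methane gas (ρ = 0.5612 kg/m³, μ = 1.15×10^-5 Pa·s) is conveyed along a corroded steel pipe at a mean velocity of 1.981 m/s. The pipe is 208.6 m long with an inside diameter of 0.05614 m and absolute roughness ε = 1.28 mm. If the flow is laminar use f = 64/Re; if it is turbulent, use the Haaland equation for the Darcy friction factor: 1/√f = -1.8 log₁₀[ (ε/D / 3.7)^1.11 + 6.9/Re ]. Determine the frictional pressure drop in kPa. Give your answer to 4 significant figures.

ΔP ≈ 0.2347 kPa

Reynolds number Re = ρVD/μ = 0.5612 · 1.981 · 0.05614 / 1.15e-05 = 5427.
Re > 4000 → turbulent. Relative roughness ε/D = 0.00128/0.05614 = 0.0228. Haaland: 1/√f = -1.8 log₁₀[(0.0228/3.7)^1.11 + 6.9/5427] = -1.8 log₁₀[0.00352 + 0.00127] = 4.175, so f = 0.05737.
Darcy-Weisbach: ΔP = f(L/D)(ρV²/2) = 0.05737·(208.6/0.05614)·(0.5612·1.981²/2) = 0.05737·3716·1.101 = 234.7 Pa.
ΔP = 234.7 Pa = 0.2347 kPa.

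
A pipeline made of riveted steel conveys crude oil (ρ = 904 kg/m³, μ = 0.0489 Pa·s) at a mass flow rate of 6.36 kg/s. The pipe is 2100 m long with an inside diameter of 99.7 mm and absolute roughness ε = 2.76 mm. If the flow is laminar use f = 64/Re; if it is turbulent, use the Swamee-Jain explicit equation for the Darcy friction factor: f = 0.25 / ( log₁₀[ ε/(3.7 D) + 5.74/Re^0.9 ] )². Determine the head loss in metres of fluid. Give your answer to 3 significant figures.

h_f ≈ 33.6 m

A = πD²/4 = π(0.0997)²/4 = 0.007807 m²; mean velocity V = ṁ/(ρA) = 6.36/(904 · 0.007807) = 0.9012 m/s.
Reynolds number Re = ρVD/μ = 904 · 0.9012 · 0.0997 / 0.0489 = 1661.
Re < 2300 → laminar flow, so f = 64/Re = 64/1661 = 0.03853 (the turbulent correlation is not needed).
Darcy-Weisbach: ΔP = f(L/D)(ρV²/2) = 0.03853·(2100/0.0997)·(904·0.9012²/2) = 0.03853·2.106e+04·367.1 = 2.979e+05 Pa.
Head loss h_f = ΔP/(ρg) = 2.979e+05/(904·9.81) = 33.6 m.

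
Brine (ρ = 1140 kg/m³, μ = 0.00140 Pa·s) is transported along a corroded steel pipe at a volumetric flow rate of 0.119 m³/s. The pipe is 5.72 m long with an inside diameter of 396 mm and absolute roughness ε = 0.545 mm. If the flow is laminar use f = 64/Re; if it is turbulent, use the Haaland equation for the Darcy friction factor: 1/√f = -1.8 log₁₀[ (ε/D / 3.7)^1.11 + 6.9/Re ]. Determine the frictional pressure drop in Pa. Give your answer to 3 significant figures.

ΔP ≈ 169 Pa

Cross-sectional area A = πD²/4 = π(0.396)²/4 = 0.1232 m²; mean velocity V = Q/A = 0.119/0.1232 = 0.9662 m/s.
Reynolds number Re = ρVD/μ = 1140 · 0.9662 · 0.396 / 0.0014 = 3.116e+05.
Re > 4000 → turbulent. Relative roughness ε/D = 0.000545/0.396 = 0.00138. Haaland: 1/√f = -1.8 log₁₀[(0.00138/3.7)^1.11 + 6.9/3.116e+05] = -1.8 log₁₀[0.000156 + 2.21e-05] = 6.748, so f = 0.02196.
Darcy-Weisbach: ΔP = f(L/D)(ρV²/2) = 0.02196·(5.72/0.396)·(1140·0.9662²/2) = 0.02196·14.44·532.1 = 168.8 Pa.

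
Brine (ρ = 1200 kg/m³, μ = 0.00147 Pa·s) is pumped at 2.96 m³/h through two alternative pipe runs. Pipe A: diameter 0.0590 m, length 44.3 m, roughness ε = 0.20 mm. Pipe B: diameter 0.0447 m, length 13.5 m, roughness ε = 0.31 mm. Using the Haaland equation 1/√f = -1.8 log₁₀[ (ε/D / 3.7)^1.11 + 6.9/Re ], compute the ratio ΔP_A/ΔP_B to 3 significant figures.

Pipe A: V = Q/A = 0.0008222/0.002734 = 0.3007 m/s; Re = 1.448e+04; ε/D = 0.00339; Haaland → f = 0.03328; ΔP_A = f(L/D)(ρV²/2) = 1356 Pa.
Pipe B: V = Q/A = 0.0008222/0.001569 = 0.5239 m/s; Re = 1.912e+04; ε/D = 0.00694; Haaland → f = 0.03706; ΔP_B = f(L/D)(ρV²/2) = 1843 Pa.
ΔP_A/ΔP_B = 1356/1843 = 0.736.

ΔP_A/ΔP_B ≈ 0.736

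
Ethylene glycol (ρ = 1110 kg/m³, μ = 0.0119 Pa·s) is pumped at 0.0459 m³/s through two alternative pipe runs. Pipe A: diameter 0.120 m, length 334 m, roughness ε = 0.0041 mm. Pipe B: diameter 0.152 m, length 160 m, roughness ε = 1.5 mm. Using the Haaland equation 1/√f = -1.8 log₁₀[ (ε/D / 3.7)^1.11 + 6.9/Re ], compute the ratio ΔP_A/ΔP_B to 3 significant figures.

ΔP_A/ΔP_B ≈ 3.68

Pipe A: V = Q/A = 0.0459/0.01131 = 4.058 m/s; Re = 4.543e+04; ε/D = 3.42e-05; Haaland → f = 0.02125; ΔP_A = f(L/D)(ρV²/2) = 5.407e+05 Pa.
Pipe B: V = Q/A = 0.0459/0.01815 = 2.53 m/s; Re = 3.586e+04; ε/D = 0.00987; Haaland → f = 0.03935; ΔP_B = f(L/D)(ρV²/2) = 1.471e+05 Pa.
ΔP_A/ΔP_B = 5.407e+05/1.471e+05 = 3.68.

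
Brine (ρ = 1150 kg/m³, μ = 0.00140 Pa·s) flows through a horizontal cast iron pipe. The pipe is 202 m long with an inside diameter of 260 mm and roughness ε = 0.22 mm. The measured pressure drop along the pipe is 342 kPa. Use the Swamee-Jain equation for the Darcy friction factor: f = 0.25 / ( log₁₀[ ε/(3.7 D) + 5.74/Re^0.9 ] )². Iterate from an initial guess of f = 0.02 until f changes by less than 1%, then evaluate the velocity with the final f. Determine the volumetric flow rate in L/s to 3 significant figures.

Q ≈ 335 L/s

Rearranging Darcy-Weisbach: V = √(2·ΔP·D/(f·L·ρ)). With ε/D = 0.00022/0.26 = 0.000846, iterate starting from f = 0.02:
  f = 0.02 → V = √(2·3.42e+05·0.26/(0.02·202·1150)) = 6.187 m/s; Re = ρVD/μ = 1.321e+06; f → 0.0192
  f = 0.0192 → V = 6.314 m/s; Re = 1.349e+06; f → 0.0192
Converged (Δf/f < 1%). With the final f = 0.0192: V = √(2·3.42e+05·0.26/(0.0192·202·1150)) = 6.315 m/s.
Q = V·A = 6.315·(π/4·0.26²) = 0.3353 m³/s = 335 L/s.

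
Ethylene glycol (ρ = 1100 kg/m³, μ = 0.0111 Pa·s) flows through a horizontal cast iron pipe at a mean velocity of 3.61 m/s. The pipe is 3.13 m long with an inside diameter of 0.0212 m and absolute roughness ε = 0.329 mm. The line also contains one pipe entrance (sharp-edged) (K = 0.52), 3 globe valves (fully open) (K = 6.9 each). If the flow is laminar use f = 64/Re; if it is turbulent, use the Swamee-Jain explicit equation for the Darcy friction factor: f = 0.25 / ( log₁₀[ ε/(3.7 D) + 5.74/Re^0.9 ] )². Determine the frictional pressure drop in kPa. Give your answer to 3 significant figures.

ΔP ≈ 206 kPa

Reynolds number Re = ρVD/μ = 1100 · 3.61 · 0.0212 / 0.0111 = 7584.
Re > 4000 → turbulent. Relative roughness ε/D = 0.000329/0.0212 = 0.0155. Swamee-Jain: f = 0.25/(log₁₀[0.0155/3.7 + 5.74/7584^0.9])² = 0.25/(log₁₀[0.00419 + 0.00185])² = 0.25/(-2.219)² = 0.05079.
Total minor-loss coefficient ΣK = 1·0.52 + 3·6.9 = 21.2.
ΔP = [f·L/D + ΣK]·(ρV²/2) = [0.05079·3.13/0.0212 + 21.2]·(1100·3.61²/2) = [7.498 + 21.2]·7168 = 2.058e+05 Pa.
ΔP = 2.058e+05 Pa = 206 kPa.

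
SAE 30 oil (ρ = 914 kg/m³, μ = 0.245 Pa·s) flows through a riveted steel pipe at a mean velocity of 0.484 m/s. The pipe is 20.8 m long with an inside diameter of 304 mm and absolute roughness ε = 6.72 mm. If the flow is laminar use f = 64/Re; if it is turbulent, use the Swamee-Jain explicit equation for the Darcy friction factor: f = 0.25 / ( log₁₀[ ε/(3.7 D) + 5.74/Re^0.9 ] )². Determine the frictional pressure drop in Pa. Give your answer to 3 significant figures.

Reynolds number Re = ρVD/μ = 914 · 0.484 · 0.304 / 0.245 = 548.9.
Re < 2300 → laminar flow, so f = 64/Re = 64/548.9 = 0.1166 (the turbulent correlation is not needed).
Darcy-Weisbach: ΔP = f(L/D)(ρV²/2) = 0.1166·(20.8/0.304)·(914·0.484²/2) = 0.1166·68.42·107.1 = 854 Pa.

ΔP ≈ 854 Pa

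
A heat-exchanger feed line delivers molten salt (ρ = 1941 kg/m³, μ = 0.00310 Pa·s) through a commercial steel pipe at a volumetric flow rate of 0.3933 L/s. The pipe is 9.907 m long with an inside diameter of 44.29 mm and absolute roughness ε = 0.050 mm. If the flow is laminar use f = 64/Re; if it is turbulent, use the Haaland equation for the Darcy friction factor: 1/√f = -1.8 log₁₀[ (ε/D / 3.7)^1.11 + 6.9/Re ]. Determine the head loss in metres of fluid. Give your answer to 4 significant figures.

Q = 0.3933 L/s = 0.3933/1000 = 0.0003933 m³/s.
Cross-sectional area A = πD²/4 = π(0.04429)²/4 = 0.001541 m²; mean velocity V = Q/A = 0.0003933/0.001541 = 0.2553 m/s.
Reynolds number Re = ρVD/μ = 1941 · 0.2553 · 0.04429 / 0.0031 = 7079.
Re > 4000 → turbulent. Relative roughness ε/D = 5e-05/0.04429 = 0.00113. Haaland: 1/√f = -1.8 log₁₀[(0.00113/3.7)^1.11 + 6.9/7079] = -1.8 log₁₀[0.000125 + 0.000975] = 5.326, so f = 0.03526.
Darcy-Weisbach: ΔP = f(L/D)(ρV²/2) = 0.03526·(9.907/0.04429)·(1941·0.2553²/2) = 0.03526·223.7·63.25 = 498.8 Pa.
Head loss h_f = ΔP/(ρg) = 498.8/(1941·9.81) = 0.02620 m.

h_f ≈ 0.02620 m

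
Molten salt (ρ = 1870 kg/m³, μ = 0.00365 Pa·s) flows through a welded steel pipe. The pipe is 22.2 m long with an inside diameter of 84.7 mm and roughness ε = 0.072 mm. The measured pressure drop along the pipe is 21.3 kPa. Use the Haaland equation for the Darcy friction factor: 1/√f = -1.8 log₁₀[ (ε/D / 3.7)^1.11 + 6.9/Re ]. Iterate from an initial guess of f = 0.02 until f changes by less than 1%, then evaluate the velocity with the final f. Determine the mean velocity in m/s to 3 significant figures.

V ≈ 2.00 m/s

Rearranging Darcy-Weisbach: V = √(2·ΔP·D/(f·L·ρ)). With ε/D = 7.2e-05/0.0847 = 0.00085, iterate starting from f = 0.02:
  f = 0.02 → V = √(2·2.13e+04·0.0847/(0.02·22.2·1870)) = 2.085 m/s; Re = ρVD/μ = 9.046e+04; f → 0.02165
  f = 0.02165 → V = 2.004 m/s; Re = 8.694e+04; f → 0.02174
Converged (Δf/f < 1%). With the final f = 0.02174: V = √(2·2.13e+04·0.0847/(0.02174·22.2·1870)) = 1.999 m/s.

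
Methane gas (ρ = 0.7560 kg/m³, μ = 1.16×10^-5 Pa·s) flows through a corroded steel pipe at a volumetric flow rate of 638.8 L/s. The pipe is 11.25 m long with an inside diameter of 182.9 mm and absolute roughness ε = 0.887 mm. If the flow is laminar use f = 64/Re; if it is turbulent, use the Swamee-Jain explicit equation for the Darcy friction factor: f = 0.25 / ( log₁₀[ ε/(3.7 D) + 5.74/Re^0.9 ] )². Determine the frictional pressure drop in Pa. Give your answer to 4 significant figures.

ΔP ≈ 420.1 Pa

Q = 638.8 L/s = 638.8/1000 = 0.6388 m³/s.
Cross-sectional area A = πD²/4 = π(0.1829)²/4 = 0.02627 m²; mean velocity V = Q/A = 0.6388/0.02627 = 24.31 m/s.
Reynolds number Re = ρVD/μ = 0.756 · 24.31 · 0.1829 / 1.16e-05 = 2.898e+05.
Re > 4000 → turbulent. Relative roughness ε/D = 0.000887/0.1829 = 0.00485. Swamee-Jain: f = 0.25/(log₁₀[0.00485/3.7 + 5.74/2.898e+05^0.9])² = 0.25/(log₁₀[0.00131 + 6.97e-05])² = 0.25/(-2.86)² = 0.03056.
Darcy-Weisbach: ΔP = f(L/D)(ρV²/2) = 0.03056·(11.25/0.1829)·(0.756·24.31²/2) = 0.03056·61.51·223.5 = 420.1 Pa.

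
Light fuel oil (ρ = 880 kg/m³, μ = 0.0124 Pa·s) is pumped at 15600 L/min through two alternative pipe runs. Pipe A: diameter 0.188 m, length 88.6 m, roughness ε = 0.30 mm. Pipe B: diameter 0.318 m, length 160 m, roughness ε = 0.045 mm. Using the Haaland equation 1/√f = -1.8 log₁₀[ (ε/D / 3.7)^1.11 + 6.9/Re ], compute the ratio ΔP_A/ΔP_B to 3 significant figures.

Pipe A: V = Q/A = 0.26/0.02776 = 9.366 m/s; Re = 1.25e+05; ε/D = 0.0016; Haaland → f = 0.02353; ΔP_A = f(L/D)(ρV²/2) = 4.281e+05 Pa.
Pipe B: V = Q/A = 0.26/0.07942 = 3.274 m/s; Re = 7.388e+04; ε/D = 0.000142; Haaland → f = 0.01953; ΔP_B = f(L/D)(ρV²/2) = 4.634e+04 Pa.
ΔP_A/ΔP_B = 4.281e+05/4.634e+04 = 9.24.

ΔP_A/ΔP_B ≈ 9.24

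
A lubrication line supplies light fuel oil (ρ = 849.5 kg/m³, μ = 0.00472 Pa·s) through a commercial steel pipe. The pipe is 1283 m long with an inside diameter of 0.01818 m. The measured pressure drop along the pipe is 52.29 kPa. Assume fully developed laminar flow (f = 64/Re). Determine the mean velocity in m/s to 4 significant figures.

V ≈ 0.08918 m/s

For laminar flow, f = 64/Re with Re = ρVD/μ, so Darcy-Weisbach reduces to ΔP = 32μLV/D². Solving for V: V = ΔP·D²/(32μL) = 5.229e+04·(0.01818)²/(32·0.00472·1283) = 0.08918 m/s.
Check: Re = ρVD/μ = 849.5·0.08918·0.01818/0.00472 = 291.8 < 2300, so the laminar assumption holds.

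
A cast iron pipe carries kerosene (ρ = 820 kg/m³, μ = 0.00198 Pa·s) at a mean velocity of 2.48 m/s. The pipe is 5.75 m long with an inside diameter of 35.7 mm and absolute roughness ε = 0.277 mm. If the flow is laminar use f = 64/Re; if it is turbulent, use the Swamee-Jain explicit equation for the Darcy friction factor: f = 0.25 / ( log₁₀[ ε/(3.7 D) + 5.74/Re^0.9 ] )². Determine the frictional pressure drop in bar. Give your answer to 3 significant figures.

ΔP ≈ 0.151 bar

Reynolds number Re = ρVD/μ = 820 · 2.48 · 0.0357 / 0.00198 = 3.667e+04.
Re > 4000 → turbulent. Relative roughness ε/D = 0.000277/0.0357 = 0.00776. Swamee-Jain: f = 0.25/(log₁₀[0.00776/3.7 + 5.74/3.667e+04^0.9])² = 0.25/(log₁₀[0.0021 + 0.000448])² = 0.25/(-2.594)² = 0.03714.
Darcy-Weisbach: ΔP = f(L/D)(ρV²/2) = 0.03714·(5.75/0.0357)·(820·2.48²/2) = 0.03714·161.1·2522 = 1.509e+04 Pa.
ΔP = 1.509e+04 Pa = 0.151 bar.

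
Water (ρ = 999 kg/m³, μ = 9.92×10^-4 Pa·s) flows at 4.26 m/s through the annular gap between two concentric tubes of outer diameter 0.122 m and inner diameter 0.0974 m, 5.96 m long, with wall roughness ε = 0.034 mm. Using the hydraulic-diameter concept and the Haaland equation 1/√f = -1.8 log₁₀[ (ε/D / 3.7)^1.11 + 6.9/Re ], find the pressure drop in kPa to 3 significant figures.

Hydraulic diameter D_h = 4A/P = D_o - D_i = 0.122 - 0.0974 = 0.0246 m.
Re = ρVD_h/μ = 999·4.26·0.0246/0.000992 = 1.055e+05.
ε/D_h = 3.4e-05/0.0246 = 0.00138; Haaland gives 1/√f = -1.8 log₁₀[0.000157+6.54e-05] = 6.576, so f = 0.02312.
ΔP = f(L/D_h)(ρV²/2) = 0.02312·5.96/0.0246·9065 = 5.079e+04 Pa.
ΔP = 50.8 kPa.

ΔP ≈ 50.8 kPa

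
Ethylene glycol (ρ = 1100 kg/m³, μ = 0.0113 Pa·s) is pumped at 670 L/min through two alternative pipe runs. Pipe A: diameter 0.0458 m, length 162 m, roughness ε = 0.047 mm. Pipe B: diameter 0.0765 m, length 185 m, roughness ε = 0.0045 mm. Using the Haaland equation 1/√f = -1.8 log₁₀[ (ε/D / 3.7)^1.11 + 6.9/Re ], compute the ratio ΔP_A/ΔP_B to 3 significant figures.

ΔP_A/ΔP_B ≈ 11.0

Pipe A: V = Q/A = 0.01117/0.001647 = 6.778 m/s; Re = 3.022e+04; ε/D = 0.00103; Haaland → f = 0.02567; ΔP_A = f(L/D)(ρV²/2) = 2.295e+06 Pa.
Pipe B: V = Q/A = 0.01117/0.004596 = 2.429 m/s; Re = 1.809e+04; ε/D = 5.88e-05; Haaland → f = 0.02649; ΔP_B = f(L/D)(ρV²/2) = 2.08e+05 Pa.
ΔP_A/ΔP_B = 2.295e+06/2.08e+05 = 11.0.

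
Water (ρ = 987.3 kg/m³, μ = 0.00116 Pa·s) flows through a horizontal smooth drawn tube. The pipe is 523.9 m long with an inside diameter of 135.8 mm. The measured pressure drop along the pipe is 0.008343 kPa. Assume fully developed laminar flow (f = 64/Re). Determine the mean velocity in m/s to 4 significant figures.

V ≈ 0.007912 m/s

For laminar flow, f = 64/Re with Re = ρVD/μ, so Darcy-Weisbach reduces to ΔP = 32μLV/D². Solving for V: V = ΔP·D²/(32μL) = 8.343·(0.1358)²/(32·0.00116·523.9) = 0.007912 m/s.
Check: Re = ρVD/μ = 987.3·0.007912·0.1358/0.00116 = 914.4 < 2300, so the laminar assumption holds.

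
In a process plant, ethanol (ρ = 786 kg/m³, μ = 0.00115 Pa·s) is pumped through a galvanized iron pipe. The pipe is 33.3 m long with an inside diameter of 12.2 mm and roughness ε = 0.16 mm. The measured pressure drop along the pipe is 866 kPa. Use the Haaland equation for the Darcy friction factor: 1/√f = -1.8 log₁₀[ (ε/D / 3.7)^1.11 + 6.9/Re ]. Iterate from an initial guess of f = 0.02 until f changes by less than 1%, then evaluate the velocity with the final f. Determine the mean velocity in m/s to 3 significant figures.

Rearranging Darcy-Weisbach: V = √(2·ΔP·D/(f·L·ρ)). With ε/D = 0.00016/0.0122 = 0.0131, iterate starting from f = 0.02:
  f = 0.02 → V = √(2·8.66e+05·0.0122/(0.02·33.3·786)) = 6.353 m/s; Re = ρVD/μ = 5.298e+04; f → 0.04261
  f = 0.04261 → V = 4.353 m/s; Re = 3.629e+04; f → 0.04301
Converged (Δf/f < 1%). With the final f = 0.04301: V = √(2·8.66e+05·0.0122/(0.04301·33.3·786)) = 4.332 m/s.

V ≈ 4.33 m/s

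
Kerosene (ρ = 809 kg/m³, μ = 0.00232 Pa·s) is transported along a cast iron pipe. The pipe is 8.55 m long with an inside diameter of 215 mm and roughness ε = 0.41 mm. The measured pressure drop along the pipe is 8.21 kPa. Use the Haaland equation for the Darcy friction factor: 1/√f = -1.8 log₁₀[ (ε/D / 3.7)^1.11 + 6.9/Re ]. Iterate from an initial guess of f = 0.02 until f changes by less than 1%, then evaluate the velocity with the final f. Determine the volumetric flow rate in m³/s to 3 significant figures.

Q ≈ 0.169 m³/s

Rearranging Darcy-Weisbach: V = √(2·ΔP·D/(f·L·ρ)). With ε/D = 0.00041/0.215 = 0.00191, iterate starting from f = 0.02:
  f = 0.02 → V = √(2·8210·0.215/(0.02·8.55·809)) = 5.052 m/s; Re = ρVD/μ = 3.787e+05; f → 0.02361
  f = 0.02361 → V = 4.649 m/s; Re = 3.486e+05; f → 0.02365
Converged (Δf/f < 1%). With the final f = 0.02365: V = √(2·8210·0.215/(0.02365·8.55·809)) = 4.646 m/s.
Q = V·A = 4.646·(π/4·0.215²) = 0.1687 m³/s = 0.169 m³/s.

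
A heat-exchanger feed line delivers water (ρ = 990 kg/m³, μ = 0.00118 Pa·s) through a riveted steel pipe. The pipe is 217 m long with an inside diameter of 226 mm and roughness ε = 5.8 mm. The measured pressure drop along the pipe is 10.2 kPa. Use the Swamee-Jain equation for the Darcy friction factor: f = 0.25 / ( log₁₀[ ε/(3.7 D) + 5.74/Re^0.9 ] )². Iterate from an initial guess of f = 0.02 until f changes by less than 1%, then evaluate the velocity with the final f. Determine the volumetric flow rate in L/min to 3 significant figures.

Q ≈ 1520 L/min

Rearranging Darcy-Weisbach: V = √(2·ΔP·D/(f·L·ρ)). With ε/D = 0.0058/0.226 = 0.0257, iterate starting from f = 0.02:
  f = 0.02 → V = √(2·1.02e+04·0.226/(0.02·217·990)) = 1.036 m/s; Re = ρVD/μ = 1.964e+05; f → 0.05395
  f = 0.05395 → V = 0.6307 m/s; Re = 1.196e+05; f → 0.05412
Converged (Δf/f < 1%). With the final f = 0.05412: V = √(2·1.02e+04·0.226/(0.05412·217·990)) = 0.6297 m/s.
Q = V·A = 0.6297·(π/4·0.226²) = 0.02526 m³/s = 1520 L/min.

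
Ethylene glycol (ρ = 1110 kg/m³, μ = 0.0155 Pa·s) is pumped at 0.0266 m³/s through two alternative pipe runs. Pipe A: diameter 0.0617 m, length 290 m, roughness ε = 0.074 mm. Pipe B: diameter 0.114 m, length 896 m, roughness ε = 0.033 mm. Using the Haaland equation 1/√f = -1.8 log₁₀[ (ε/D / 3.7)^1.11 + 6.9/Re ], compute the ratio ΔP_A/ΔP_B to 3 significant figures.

Pipe A: V = Q/A = 0.0266/0.00299 = 8.897 m/s; Re = 3.931e+04; ε/D = 0.0012; Haaland → f = 0.02506; ΔP_A = f(L/D)(ρV²/2) = 5.174e+06 Pa.
Pipe B: V = Q/A = 0.0266/0.01021 = 2.606 m/s; Re = 2.128e+04; ε/D = 0.000289; Haaland → f = 0.02588; ΔP_B = f(L/D)(ρV²/2) = 7.666e+05 Pa.
ΔP_A/ΔP_B = 5.174e+06/7.666e+05 = 6.75.

ΔP_A/ΔP_B ≈ 6.75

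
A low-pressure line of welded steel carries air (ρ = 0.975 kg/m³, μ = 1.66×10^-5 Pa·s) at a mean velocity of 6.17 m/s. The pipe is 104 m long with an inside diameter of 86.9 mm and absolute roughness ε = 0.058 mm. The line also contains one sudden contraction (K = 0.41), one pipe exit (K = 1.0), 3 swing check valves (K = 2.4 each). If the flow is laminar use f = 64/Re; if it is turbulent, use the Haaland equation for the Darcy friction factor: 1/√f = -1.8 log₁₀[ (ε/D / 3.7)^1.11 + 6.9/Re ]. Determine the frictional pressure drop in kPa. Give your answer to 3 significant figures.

ΔP ≈ 0.707 kPa

Reynolds number Re = ρVD/μ = 0.975 · 6.17 · 0.0869 / 1.66e-05 = 3.149e+04.
Re > 4000 → turbulent. Relative roughness ε/D = 5.8e-05/0.0869 = 0.000667. Haaland: 1/√f = -1.8 log₁₀[(0.000667/3.7)^1.11 + 6.9/3.149e+04] = -1.8 log₁₀[6.99e-05 + 0.000219] = 6.37, so f = 0.02464.
Total minor-loss coefficient ΣK = 1·0.41 + 1·1 + 3·2.4 = 8.61.
ΔP = [f·L/D + ΣK]·(ρV²/2) = [0.02464·104/0.0869 + 8.61]·(0.975·6.17²/2) = [29.49 + 8.61]·18.56 = 707.1 Pa.
ΔP = 707.1 Pa = 0.707 kPa.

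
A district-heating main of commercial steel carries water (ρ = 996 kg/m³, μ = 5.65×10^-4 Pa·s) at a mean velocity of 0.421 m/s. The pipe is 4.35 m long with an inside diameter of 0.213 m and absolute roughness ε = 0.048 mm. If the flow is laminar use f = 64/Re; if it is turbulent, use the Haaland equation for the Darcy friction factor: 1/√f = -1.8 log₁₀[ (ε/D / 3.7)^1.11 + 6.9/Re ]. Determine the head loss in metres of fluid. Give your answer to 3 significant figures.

Reynolds number Re = ρVD/μ = 996 · 0.421 · 0.213 / 0.000565 = 1.581e+05.
Re > 4000 → turbulent. Relative roughness ε/D = 4.8e-05/0.213 = 0.000225. Haaland: 1/√f = -1.8 log₁₀[(0.000225/3.7)^1.11 + 6.9/1.581e+05] = -1.8 log₁₀[2.09e-05 + 4.36e-05] = 7.542, so f = 0.01758.
Darcy-Weisbach: ΔP = f(L/D)(ρV²/2) = 0.01758·(4.35/0.213)·(996·0.421²/2) = 0.01758·20.42·88.27 = 31.69 Pa.
Head loss h_f = ΔP/(ρg) = 31.69/(996·9.81) = 0.00324 m.

h_f ≈ 0.00324 m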